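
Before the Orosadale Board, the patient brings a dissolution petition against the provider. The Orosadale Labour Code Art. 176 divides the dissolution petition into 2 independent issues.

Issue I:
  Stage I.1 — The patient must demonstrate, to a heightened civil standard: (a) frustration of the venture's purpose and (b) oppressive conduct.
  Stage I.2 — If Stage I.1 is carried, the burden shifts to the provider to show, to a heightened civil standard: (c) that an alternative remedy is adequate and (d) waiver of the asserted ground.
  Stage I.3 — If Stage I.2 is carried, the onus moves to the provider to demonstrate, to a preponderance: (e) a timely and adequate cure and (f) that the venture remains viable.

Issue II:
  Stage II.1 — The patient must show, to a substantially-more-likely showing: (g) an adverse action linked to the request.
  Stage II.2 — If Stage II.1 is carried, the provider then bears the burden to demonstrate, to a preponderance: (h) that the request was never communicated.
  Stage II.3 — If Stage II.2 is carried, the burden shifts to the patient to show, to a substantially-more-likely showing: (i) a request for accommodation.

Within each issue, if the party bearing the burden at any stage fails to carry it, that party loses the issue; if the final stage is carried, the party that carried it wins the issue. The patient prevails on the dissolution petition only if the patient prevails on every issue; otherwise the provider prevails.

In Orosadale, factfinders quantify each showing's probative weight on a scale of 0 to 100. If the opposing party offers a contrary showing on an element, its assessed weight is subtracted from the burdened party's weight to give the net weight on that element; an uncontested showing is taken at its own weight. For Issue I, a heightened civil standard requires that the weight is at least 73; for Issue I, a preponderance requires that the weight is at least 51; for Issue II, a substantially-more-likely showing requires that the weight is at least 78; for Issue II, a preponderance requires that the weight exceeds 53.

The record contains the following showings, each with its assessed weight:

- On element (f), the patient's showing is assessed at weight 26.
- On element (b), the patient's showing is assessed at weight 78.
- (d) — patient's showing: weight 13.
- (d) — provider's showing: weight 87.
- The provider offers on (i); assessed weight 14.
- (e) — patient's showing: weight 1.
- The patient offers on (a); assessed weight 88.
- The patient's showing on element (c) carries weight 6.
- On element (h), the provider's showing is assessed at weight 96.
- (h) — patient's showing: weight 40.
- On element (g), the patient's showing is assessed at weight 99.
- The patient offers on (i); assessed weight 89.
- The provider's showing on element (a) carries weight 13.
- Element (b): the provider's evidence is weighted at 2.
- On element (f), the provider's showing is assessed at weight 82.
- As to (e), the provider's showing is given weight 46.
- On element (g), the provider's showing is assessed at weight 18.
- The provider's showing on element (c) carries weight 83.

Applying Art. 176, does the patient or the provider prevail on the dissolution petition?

provider

— Issue I —
Stage I.1 (patient, a heightened civil standard, weight is at least 73): (a) net 88−13=75 ≥ 73 — meets; (b) net 78−2=76 ≥ 73 — meets.
  Stage I.1 carried; the burden shifts to the provider.
Stage I.2 (provider, a heightened civil standard, weight is at least 73): (c) net 83−6=77 ≥ 73 — meets; (d) net 87−13=74 ≥ 73 — meets.
  Stage I.2 is satisfied; the provider continues to bear the burden.
Stage I.3 (provider, a preponderance, weight is at least 51): (e) net 46−1=45 < 51 — fails; (f) net 82−26=56 ≥ 51 — meets.
  Not every element is met, so the provider fails to carry Stage I.3.
So the patient prevails on this issue.
— Issue II —
Stage II.1 (patient, a substantially-more-likely showing, weight is at least 78): (g) net 99−18=81 ≥ 78 — meets.
  All elements met. The burden passes to the provider.
Stage II.2 (provider, a preponderance, weight exceeds 53): (h) net 96−40=56 > 53 — meets.
  Stage II.2 is satisfied; the onus moves to the patient.
Stage II.3 (patient, a substantially-more-likely showing, weight is at least 78): (i) net 89−14=75 < 78 — fails.
  The patient does not carry Stage II.3.
The analysis ends at Stage II.3; the provider prevails on this issue.
Per-issue: Issue I → patient; Issue II → provider. The patient must prevail on every issue; overall, the provider prevails.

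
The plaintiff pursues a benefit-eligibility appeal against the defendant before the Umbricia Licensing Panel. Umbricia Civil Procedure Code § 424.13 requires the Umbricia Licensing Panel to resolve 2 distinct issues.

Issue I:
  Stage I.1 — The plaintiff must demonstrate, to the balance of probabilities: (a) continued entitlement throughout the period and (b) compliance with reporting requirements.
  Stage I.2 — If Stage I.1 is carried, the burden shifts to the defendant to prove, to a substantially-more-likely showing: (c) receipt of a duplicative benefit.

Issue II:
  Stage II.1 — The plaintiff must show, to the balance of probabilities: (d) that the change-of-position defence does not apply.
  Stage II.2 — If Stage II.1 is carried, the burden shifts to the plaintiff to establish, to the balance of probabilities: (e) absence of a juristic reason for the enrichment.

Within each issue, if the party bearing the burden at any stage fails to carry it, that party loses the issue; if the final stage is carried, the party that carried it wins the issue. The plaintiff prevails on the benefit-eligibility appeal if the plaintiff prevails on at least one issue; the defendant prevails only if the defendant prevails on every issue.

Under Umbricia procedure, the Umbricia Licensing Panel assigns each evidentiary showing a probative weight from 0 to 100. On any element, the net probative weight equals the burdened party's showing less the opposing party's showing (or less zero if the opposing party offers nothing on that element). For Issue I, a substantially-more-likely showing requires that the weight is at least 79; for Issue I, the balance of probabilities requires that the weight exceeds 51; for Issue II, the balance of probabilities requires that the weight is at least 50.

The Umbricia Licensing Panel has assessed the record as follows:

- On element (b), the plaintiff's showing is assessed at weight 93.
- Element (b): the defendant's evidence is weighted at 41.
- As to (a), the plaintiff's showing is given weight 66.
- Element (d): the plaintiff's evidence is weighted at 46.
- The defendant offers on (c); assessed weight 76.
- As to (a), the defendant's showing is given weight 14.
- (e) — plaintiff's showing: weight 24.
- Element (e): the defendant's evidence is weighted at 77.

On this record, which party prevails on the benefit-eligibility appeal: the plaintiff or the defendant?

plaintiff

— Issue I —
At Stage I.1 the plaintiff must meet the balance of probabilities (weight exceeds 51): on (a) the weight is 66 less the opposing 14 gives net 52, > 51, so (a) meets the standard; on (b) the weight is 93 less the opposing 41 gives net 52, > 51, so (b) meets the standard.
  The plaintiff carries Stage I.1; the defendant now bears the burden.
At Stage I.2 the defendant must meet a substantially-more-likely showing (weight is at least 79): on (c) the weight is 76, < 79, so (c) does not meet the standard.
  Not every element is met, so the defendant fails to carry Stage I.2.
So the plaintiff prevails on this issue.
— Issue II —
Stage II.1 (plaintiff, the balance of probabilities, weight is at least 50): (d) 46 < 50 — fails.
  Not every element is met, so the plaintiff fails to carry Stage II.1.
The analysis ends at Stage II.1; the defendant prevails on this issue.
Per-issue: Issue I → plaintiff; Issue II → defendant. The plaintiff must prevail on at least one issue; overall, the plaintiff prevails.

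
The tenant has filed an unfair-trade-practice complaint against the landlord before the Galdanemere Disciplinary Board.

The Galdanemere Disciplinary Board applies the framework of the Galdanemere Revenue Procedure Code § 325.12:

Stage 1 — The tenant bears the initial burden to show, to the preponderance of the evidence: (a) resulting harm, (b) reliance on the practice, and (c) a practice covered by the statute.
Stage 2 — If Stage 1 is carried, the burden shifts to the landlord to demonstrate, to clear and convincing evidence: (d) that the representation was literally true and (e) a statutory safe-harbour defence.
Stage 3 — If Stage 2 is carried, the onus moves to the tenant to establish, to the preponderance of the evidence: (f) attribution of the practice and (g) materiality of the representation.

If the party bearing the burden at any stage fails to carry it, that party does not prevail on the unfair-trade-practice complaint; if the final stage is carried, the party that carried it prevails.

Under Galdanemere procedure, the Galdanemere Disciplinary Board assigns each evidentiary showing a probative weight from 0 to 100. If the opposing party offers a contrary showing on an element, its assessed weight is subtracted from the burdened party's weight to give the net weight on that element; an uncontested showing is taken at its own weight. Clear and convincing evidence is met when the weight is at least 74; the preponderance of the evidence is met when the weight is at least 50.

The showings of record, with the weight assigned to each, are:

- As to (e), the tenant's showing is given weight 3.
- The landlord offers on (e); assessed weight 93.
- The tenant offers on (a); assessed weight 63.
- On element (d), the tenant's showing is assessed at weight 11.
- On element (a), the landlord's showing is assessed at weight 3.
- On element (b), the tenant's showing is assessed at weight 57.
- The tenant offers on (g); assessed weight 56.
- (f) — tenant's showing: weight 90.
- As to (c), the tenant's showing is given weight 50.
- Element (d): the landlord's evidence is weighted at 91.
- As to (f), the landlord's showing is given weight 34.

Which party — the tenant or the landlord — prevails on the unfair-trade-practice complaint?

Stage 1 (tenant, the preponderance of the evidence, weight is at least 50): (a) net 63−3=60 ≥ 50 — meets; (b) 57 ≥ 50 — meets; (c) 50 ≥ 50 — meets.
  Stage 1 is satisfied; the onus moves to the landlord.
Stage 2 (landlord, clear and convincing evidence, weight is at least 74): (d) net 91−11=80 ≥ 74 — meets; (e) net 93−3=90 ≥ 74 — meets.
  Stage 2 is satisfied; the onus moves to the tenant.
Stage 3 (tenant, the preponderance of the evidence, weight is at least 50): (f) net 90−34=56 ≥ 50 — meets; (g) 56 ≥ 50 — meets.
  Stage 3 carried; the final stage is satisfied.
All stages carried — the tenant prevails.

tenant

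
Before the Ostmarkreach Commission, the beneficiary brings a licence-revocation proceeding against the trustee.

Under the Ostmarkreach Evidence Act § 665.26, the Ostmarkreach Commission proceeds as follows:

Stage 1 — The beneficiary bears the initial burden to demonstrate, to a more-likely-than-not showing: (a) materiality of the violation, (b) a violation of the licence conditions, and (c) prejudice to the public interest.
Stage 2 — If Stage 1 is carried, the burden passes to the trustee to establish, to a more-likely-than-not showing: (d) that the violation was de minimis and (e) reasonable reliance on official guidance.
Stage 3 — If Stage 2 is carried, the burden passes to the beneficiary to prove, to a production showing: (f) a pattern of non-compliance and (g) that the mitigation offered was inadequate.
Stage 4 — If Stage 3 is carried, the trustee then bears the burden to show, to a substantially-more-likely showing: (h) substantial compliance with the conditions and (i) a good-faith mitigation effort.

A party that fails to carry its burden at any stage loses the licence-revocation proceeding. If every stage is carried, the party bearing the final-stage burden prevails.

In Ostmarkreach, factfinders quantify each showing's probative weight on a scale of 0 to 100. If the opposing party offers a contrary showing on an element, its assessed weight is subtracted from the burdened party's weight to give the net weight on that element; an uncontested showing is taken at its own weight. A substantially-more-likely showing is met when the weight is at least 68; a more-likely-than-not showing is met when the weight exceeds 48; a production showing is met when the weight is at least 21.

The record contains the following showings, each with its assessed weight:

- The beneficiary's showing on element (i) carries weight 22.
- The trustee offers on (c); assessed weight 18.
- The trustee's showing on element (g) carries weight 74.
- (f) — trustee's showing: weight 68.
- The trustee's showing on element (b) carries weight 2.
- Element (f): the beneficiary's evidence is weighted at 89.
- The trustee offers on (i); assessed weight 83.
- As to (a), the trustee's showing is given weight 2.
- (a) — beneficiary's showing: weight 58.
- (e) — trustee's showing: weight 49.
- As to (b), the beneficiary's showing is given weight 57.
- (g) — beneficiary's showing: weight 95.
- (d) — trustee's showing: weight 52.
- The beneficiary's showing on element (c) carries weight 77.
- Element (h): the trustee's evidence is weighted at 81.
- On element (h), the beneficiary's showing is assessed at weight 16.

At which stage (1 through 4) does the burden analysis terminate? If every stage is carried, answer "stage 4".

stage 4

At Stage 1 the beneficiary must meet a more-likely-than-not showing (weight exceeds 48): on (a) the weight is 58 less the opposing 2 gives net 56, which does exceed 48, so (a) meets the standard; on (b) the weight is 57 less the opposing 2 gives net 55, which does exceed 48, so (b) meets the standard; on (c) the weight is 77 less the opposing 18 gives net 59, > 48, so (c) meets the standard.
  All elements met. The burden passes to the trustee.
At Stage 2 the trustee must meet a more-likely-than-not showing (weight exceeds 48): on (d) the weight is 52, > 48, so (d) meets the standard; on (e) the weight is 49, > 48, so (e) meets the standard.
  All elements met. The burden passes to the beneficiary.
At Stage 3 the beneficiary must meet a production showing (weight is at least 21): on (f) the weight is 89 less the opposing 68 gives net 21, ≥ 21, so (f) meets the standard; on (g) the weight is 95 less the opposing 74 gives net 21, which does reach 21, so (g) meets the standard.
  Stage 3 is satisfied; the onus moves to the trustee.
At Stage 4 the trustee must meet a substantially-more-likely showing (weight is at least 68): on (h) the weight is 81 less the opposing 16 gives net 65, < 68, so (h) does not meet the standard; on (i) the weight is 83 less the opposing 22 gives net 61, < 68, so (i) does not meet the standard.
  Not every element is met, so the trustee fails to carry Stage 4.
The beneficiary prevails.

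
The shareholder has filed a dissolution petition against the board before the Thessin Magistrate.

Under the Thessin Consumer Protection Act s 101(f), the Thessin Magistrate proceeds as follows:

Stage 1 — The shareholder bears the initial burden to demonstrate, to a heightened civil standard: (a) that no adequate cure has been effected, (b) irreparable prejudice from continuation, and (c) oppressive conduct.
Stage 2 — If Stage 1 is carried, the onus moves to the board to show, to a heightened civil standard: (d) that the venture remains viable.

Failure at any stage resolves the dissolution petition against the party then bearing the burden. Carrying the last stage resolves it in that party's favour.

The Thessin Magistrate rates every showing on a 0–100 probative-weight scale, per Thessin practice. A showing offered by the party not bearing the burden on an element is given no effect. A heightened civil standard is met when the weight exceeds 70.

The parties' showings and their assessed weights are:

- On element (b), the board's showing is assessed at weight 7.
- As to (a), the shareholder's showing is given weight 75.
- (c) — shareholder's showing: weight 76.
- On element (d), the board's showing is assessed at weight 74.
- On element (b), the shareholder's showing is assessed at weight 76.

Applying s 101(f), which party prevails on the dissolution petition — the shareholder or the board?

board

Stage 1 — burden on shareholder; standard: a heightened civil standard (weight exceeds 70).
    (a): 75 > 70 [met]
    (b): 76 (board's 7 disregarded) > 70 [met]
    (c): 76 > 70 [met]
  Stage 1 is satisfied; the onus moves to the board.
Stage 2 — burden on board; standard: a heightened civil standard (weight exceeds 70).
    (d): 74 > 70 [met]
  All elements met at the final stage.
All stages carried — the board prevails.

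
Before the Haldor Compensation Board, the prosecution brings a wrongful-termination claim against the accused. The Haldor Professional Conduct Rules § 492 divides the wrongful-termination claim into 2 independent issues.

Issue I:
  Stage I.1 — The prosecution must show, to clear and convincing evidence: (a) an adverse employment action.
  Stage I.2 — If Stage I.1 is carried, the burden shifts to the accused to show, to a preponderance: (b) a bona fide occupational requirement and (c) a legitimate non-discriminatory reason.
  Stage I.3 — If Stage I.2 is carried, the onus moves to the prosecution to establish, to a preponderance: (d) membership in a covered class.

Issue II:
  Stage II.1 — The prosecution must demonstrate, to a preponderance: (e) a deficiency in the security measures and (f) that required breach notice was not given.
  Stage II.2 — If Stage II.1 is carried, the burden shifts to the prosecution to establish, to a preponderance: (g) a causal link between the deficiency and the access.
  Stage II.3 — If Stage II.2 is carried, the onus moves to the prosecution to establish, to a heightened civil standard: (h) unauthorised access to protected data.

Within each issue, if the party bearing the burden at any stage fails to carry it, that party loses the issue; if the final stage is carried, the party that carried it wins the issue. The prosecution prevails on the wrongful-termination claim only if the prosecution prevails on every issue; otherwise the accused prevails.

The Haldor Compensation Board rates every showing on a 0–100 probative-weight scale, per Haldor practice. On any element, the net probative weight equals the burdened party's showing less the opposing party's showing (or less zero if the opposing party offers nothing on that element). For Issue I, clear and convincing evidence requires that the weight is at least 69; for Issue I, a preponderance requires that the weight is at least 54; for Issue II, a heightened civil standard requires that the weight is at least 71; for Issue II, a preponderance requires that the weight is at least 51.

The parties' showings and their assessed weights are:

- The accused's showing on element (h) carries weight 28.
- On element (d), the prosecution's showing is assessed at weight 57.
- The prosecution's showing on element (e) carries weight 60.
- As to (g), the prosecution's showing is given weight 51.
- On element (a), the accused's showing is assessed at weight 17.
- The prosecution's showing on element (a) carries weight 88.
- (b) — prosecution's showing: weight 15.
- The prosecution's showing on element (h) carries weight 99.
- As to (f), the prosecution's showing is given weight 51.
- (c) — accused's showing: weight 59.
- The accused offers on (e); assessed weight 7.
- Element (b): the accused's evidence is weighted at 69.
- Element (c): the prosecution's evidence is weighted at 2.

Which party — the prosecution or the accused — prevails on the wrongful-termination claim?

prosecution

— Issue I —
At Stage I.1 the prosecution must meet clear and convincing evidence (weight is at least 69): on (a) the weight is 88 less the opposing 17 gives net 71, ≥ 69, so (a) meets the standard.
  All elements met. The burden passes to the accused.
At Stage I.2 the accused must meet a preponderance (weight is at least 54): on (b) the weight is 69 less the opposing 15 gives net 54, ≥ 54, so (b) meets the standard; on (c) the weight is 59 less the opposing 2 gives net 57, ≥ 54, so (c) meets the standard.
  Stage I.2 is satisfied; the onus moves to the prosecution.
At Stage I.3 the prosecution must meet a preponderance (weight is at least 54): on (d) the weight is 57, which does reach 54, so (d) meets the standard.
  The prosecution carries the last stage.
With every stage satisfied, the prosecution prevails on this issue.
— Issue II —
At Stage II.1 the prosecution must meet a preponderance (weight is at least 51): on (e) the weight is 60 less the opposing 7 gives net 53, which does reach 51, so (e) meets the standard; on (f) the weight is 51, which does reach 51, so (f) meets the standard.
  Stage II.1 is satisfied; the prosecution continues to bear the burden.
At Stage II.2 the prosecution must meet a preponderance (weight is at least 51): on (g) the weight is 51, ≥ 51, so (g) meets the standard.
  All elements met. The prosecution retains the burden for Stage II.3.
At Stage II.3 the prosecution must meet a heightened civil standard (weight is at least 71): on (h) the weight is 99 less the opposing 28 gives net 71, which does reach 71, so (h) meets the standard.
  Stage II.3 carried; the final stage is satisfied.
All stages carried — the prosecution prevails on this issue.
Per-issue: Issue I → prosecution; Issue II → prosecution. The prosecution must prevail on every issue; overall, the prosecution prevails.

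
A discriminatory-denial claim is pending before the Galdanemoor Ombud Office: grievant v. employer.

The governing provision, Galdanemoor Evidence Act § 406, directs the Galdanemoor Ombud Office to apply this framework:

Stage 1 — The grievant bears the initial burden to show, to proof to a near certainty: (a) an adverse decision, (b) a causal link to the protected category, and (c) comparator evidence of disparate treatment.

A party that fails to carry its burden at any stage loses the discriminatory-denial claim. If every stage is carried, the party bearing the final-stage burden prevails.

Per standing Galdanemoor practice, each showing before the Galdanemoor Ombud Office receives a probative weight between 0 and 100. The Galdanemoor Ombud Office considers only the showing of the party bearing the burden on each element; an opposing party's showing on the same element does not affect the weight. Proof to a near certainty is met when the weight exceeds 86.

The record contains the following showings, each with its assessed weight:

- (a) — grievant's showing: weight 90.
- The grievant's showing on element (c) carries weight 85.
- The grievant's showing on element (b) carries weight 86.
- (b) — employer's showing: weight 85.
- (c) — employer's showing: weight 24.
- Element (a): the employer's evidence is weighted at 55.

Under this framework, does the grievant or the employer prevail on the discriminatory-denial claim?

employer

Stage 1 (grievant, proof to a near certainty, weight exceeds 86): (a) 90 (employer's 55 disregarded) > 86 — meets; (b) 86 (employer's 85 disregarded) ≤ 86 — fails; (c) 85 (employer's 24 disregarded) ≤ 86 — fails.
  Stage 1 not carried; the grievant fails its burden.
So the employer prevails.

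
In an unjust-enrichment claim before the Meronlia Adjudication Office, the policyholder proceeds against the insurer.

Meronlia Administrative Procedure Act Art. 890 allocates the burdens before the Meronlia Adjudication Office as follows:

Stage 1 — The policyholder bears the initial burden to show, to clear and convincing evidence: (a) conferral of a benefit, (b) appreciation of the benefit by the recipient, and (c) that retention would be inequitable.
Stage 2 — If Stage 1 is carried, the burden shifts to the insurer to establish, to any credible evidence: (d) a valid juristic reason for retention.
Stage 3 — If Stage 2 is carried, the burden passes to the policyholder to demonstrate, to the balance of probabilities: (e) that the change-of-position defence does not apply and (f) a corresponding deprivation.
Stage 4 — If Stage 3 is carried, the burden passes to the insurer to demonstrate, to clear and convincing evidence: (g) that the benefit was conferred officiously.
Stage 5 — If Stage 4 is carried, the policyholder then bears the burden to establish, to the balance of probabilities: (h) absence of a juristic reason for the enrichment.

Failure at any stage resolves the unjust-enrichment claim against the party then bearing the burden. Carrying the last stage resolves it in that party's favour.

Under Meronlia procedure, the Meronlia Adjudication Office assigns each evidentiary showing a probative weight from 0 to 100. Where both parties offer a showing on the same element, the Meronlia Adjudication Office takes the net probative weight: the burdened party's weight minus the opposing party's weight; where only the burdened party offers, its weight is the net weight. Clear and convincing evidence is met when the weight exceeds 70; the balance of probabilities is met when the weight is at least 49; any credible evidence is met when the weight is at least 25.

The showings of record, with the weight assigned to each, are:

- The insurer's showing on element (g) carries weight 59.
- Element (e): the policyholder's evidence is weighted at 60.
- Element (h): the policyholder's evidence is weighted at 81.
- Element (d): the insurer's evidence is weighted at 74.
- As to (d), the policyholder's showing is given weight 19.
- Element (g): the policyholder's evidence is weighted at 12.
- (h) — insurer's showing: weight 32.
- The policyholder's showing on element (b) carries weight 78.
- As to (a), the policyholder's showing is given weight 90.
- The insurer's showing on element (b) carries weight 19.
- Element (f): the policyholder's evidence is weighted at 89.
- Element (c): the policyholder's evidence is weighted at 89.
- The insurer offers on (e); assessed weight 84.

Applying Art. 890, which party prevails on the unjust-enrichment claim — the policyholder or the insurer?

insurer

Stage 1 — burden on policyholder; standard: clear and convincing evidence (weight exceeds 70).
    (a): 90 > 70 [met]
    (b): 78 − 19 = 59 ≤ 70 [not met]
    (c): 89 > 70 [met]
  Not every element is met, so the policyholder fails to carry Stage 1.
The analysis ends at Stage 1; the insurer prevails.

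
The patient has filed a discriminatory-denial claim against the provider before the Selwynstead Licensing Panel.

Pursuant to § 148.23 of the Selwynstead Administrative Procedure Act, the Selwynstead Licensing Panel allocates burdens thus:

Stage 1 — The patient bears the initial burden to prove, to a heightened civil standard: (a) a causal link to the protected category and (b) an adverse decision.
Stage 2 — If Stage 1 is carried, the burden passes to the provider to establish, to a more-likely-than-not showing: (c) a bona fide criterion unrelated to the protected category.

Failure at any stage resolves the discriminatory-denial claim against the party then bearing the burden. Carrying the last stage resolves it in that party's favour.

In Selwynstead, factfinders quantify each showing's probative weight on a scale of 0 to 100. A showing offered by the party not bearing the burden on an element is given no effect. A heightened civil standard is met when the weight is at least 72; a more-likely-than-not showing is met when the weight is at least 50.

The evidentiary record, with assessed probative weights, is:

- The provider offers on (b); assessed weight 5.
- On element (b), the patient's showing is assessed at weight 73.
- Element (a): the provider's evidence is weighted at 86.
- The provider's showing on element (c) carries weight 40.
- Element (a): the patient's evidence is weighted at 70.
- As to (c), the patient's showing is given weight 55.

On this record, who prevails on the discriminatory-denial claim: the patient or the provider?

Stage 1 — burden on patient; standard: a heightened civil standard (weight is at least 72).
    (a): 70 (provider's 86 disregarded) < 72 [not met]
    (b): 73 (provider's 5 disregarded) ≥ 72 [met]
  The patient does not carry Stage 1.
The analysis ends at Stage 1; the provider prevails.

provider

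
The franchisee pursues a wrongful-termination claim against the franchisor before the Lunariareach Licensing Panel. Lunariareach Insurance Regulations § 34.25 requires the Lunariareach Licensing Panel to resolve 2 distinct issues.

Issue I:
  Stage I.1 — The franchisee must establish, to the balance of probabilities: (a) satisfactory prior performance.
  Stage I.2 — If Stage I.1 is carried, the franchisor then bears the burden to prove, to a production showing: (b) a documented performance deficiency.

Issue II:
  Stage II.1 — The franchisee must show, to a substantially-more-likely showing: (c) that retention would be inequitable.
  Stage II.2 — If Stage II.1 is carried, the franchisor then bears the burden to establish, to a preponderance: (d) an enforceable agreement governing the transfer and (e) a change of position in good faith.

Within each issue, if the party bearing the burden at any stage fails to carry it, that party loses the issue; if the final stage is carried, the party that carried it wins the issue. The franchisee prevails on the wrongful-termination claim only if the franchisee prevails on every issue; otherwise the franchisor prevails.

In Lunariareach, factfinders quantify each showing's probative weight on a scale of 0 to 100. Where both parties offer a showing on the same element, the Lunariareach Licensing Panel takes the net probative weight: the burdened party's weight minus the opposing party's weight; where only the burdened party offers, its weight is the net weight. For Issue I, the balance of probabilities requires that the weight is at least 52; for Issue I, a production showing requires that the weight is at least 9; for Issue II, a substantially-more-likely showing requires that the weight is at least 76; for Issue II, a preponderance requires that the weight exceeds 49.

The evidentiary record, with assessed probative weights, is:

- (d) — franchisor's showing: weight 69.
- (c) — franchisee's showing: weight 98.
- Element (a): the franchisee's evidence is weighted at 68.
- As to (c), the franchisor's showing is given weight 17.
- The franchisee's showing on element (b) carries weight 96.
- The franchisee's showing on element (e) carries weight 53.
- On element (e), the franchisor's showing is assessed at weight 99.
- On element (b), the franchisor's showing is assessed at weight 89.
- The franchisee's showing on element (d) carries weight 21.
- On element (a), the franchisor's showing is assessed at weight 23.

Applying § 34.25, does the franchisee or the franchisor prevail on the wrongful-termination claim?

franchisor

— Issue I —
At Stage I.1 the franchisee must meet the balance of probabilities (weight is at least 52): on (a) the weight is 68 less the opposing 23 gives net 45, which does not reach 52, so (a) does not meet the standard.
  The franchisee does not carry Stage I.1.
The franchisor prevails on this issue.
— Issue II —
Stage II.1 — burden on franchisee; standard: a substantially-more-likely showing (weight is at least 76).
    (c): 98 − 17 = 81 ≥ 76 [met]
  All elements met. The burden passes to the franchisor.
Stage II.2 — burden on franchisor; standard: a preponderance (weight exceeds 49).
    (d): 69 − 21 = 48 ≤ 49 [not met]
    (e): 99 − 53 = 46 ≤ 49 [not met]
  The franchisor does not carry Stage II.2.
So the franchisee prevails on this issue.
Per-issue: Issue I → franchisor; Issue II → franchisee. The franchisee must prevail on every issue; overall, the franchisor prevails.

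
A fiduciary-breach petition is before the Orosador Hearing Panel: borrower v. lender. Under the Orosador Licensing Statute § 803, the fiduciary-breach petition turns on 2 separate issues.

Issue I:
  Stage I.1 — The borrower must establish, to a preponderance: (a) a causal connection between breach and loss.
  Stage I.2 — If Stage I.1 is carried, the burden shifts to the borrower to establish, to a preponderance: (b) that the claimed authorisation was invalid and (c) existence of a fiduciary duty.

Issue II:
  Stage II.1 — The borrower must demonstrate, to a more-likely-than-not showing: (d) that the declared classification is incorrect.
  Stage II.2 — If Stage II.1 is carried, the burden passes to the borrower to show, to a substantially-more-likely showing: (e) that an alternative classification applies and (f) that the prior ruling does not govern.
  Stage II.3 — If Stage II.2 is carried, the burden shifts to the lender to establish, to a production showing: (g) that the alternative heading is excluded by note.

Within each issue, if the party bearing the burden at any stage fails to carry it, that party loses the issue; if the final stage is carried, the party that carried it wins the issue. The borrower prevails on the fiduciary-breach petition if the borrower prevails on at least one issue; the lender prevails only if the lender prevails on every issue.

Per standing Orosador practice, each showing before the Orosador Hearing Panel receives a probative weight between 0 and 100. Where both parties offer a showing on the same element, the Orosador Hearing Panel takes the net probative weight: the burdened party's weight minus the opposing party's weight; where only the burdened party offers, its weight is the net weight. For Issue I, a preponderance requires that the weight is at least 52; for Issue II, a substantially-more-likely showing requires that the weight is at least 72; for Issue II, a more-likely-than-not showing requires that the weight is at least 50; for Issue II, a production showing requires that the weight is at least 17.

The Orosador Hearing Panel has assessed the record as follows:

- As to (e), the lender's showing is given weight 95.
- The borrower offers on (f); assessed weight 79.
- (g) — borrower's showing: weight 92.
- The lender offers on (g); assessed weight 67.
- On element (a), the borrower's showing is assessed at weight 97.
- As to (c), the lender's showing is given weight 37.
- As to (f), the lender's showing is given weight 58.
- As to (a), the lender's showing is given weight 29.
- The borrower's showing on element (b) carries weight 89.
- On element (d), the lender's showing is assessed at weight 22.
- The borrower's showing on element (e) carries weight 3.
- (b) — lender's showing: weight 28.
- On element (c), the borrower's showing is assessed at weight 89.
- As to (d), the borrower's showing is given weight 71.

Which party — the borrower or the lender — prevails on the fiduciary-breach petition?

— Issue I —
Stage I.1 — burden on borrower; standard: a preponderance (weight is at least 52).
    (a): 97 − 29 = 68 ≥ 52 [met]
  Stage I.1 carried; the burden remains with the borrower.
Stage I.2 — burden on borrower; standard: a preponderance (weight is at least 52).
    (b): 89 − 28 = 61 ≥ 52 [met]
    (c): 89 − 37 = 52 ≥ 52 [met]
  The borrower carries the last stage.
With every stage satisfied, the borrower prevails on this issue.
— Issue II —
At Stage II.1 the borrower must meet a more-likely-than-not showing (weight is at least 50): on (d) the weight is 71 less the opposing 22 gives net 49, which does not reach 50, so (d) does not meet the standard.
  Not every element is met, so the borrower fails to carry Stage II.1.
The analysis ends at Stage II.1; the lender prevails on this issue.
Per-issue: Issue I → borrower; Issue II → lender. The borrower must prevail on at least one issue; overall, the borrower prevails.

borrower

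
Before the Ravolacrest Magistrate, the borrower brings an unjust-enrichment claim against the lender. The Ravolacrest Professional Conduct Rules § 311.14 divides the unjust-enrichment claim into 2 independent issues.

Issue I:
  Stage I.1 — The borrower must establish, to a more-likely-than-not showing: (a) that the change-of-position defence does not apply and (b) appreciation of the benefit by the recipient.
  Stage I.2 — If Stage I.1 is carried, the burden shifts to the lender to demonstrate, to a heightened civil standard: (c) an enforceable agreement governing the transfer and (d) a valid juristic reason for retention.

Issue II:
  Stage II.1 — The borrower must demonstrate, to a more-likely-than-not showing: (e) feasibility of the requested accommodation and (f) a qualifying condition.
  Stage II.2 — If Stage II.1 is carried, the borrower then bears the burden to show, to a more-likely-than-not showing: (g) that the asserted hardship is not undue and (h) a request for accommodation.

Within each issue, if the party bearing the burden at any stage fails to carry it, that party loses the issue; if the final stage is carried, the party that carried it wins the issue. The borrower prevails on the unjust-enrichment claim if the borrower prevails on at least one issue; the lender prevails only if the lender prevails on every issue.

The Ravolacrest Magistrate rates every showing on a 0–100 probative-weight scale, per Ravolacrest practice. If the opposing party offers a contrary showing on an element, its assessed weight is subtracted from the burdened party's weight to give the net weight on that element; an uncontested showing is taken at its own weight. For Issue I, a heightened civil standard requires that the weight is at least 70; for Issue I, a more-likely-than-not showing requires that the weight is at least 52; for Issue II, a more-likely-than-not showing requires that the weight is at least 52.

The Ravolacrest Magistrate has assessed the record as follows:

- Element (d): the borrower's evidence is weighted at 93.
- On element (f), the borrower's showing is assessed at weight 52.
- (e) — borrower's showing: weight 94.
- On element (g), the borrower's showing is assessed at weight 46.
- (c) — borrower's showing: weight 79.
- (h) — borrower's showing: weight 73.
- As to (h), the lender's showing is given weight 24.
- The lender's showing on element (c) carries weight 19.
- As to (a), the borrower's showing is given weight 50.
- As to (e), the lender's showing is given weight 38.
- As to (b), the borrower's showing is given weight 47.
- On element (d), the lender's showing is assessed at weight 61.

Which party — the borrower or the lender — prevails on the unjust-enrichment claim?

lender

— Issue I —
Stage I.1 — burden on borrower; standard: a more-likely-than-not showing (weight is at least 52).
    (a): 50 < 52 [not met]
    (b): 47 < 52 [not met]
  Not every element is met, so the borrower fails to carry Stage I.1.
The analysis ends at Stage I.1; the lender prevails on this issue.
— Issue II —
Stage II.1 — burden on borrower; standard: a more-likely-than-not showing (weight is at least 52).
    (e): 94 − 38 = 56 ≥ 52 [met]
    (f): 52 ≥ 52 [met]
  Stage II.1 is satisfied; the borrower continues to bear the burden.
Stage II.2 — burden on borrower; standard: a more-likely-than-not showing (weight is at least 52).
    (g): 46 < 52 [not met]
    (h): 73 − 24 = 49 < 52 [not met]
  Stage II.2 not carried; the borrower fails its burden.
So the lender prevails on this issue.
Per-issue: Issue I → lender; Issue II → lender. The borrower must prevail on at least one issue; overall, the lender prevails.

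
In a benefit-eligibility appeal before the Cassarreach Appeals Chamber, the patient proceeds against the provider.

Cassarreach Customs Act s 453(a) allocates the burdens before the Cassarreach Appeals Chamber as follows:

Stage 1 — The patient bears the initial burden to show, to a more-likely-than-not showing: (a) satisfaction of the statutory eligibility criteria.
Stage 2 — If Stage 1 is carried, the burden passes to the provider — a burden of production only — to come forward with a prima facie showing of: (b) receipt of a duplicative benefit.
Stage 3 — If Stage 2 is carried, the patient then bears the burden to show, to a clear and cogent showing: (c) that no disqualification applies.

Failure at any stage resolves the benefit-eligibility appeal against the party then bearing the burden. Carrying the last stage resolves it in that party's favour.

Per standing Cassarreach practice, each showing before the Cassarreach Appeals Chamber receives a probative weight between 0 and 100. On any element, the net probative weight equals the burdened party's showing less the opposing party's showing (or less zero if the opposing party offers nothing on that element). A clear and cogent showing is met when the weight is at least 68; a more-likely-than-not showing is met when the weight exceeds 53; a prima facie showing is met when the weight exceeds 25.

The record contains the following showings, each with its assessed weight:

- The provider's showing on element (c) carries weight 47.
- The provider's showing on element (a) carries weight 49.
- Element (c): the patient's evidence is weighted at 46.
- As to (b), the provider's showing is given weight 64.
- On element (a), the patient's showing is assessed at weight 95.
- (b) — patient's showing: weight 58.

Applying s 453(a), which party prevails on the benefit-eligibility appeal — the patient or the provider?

At Stage 1 the patient must meet a more-likely-than-not showing (weight exceeds 53): on (a) the weight is 95 less the opposing 49 gives net 46, which does not exceed 53, so (a) does not meet the standard.
  Not every element is met, so the patient fails to carry Stage 1.
The analysis ends at Stage 1; the provider prevails.

provider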